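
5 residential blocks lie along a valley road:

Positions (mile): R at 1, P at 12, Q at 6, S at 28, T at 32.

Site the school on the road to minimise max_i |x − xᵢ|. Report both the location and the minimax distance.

location 16.5, max distance 15.5

The 1-center on a line is the midpoint of the two extreme points: leftmost at 1, rightmost at 32.
Optimal location = (1 + 32)/2 = 16.5; maximum distance = (32 − 1)/2 = 15.5.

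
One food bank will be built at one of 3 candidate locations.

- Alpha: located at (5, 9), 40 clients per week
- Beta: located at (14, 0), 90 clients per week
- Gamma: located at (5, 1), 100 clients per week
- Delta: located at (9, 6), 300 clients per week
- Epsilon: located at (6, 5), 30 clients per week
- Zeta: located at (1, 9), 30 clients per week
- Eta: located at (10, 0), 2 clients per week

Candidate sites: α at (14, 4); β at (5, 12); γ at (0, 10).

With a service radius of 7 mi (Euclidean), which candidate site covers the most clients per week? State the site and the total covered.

Coverage radius r = 7 mi; a point is covered iff (Δx)²+(Δy)² ≤ 7² = 49.
  α (14, 4): covers {Beta, Delta, Eta} → 392
  β (5, 12): covers {Alpha, Zeta} → 70
  γ (0, 10): covers {Alpha, Zeta} → 70
Maximum coverage at α: 392 clients per week.

α, covering 392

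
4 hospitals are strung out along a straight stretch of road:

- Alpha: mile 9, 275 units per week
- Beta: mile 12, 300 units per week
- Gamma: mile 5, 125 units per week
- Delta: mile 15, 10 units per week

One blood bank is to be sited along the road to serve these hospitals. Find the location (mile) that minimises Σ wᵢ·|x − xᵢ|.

x = 9

For a sum of weighted absolute distances on a line, the optimum is the weighted median (not the mean). Total weight W = 710; half-weight = 355.
Sort by position and accumulate weight:
  mile 5 (Gamma, w=125) → cum 125
  mile 9 (Alpha, w=275) → cum 400  ≥ 355 → median here
  mile 12 (Beta, w=300) → cum 700
  mile 15 (Delta, w=10) → cum 710
Optimal location: mile 9.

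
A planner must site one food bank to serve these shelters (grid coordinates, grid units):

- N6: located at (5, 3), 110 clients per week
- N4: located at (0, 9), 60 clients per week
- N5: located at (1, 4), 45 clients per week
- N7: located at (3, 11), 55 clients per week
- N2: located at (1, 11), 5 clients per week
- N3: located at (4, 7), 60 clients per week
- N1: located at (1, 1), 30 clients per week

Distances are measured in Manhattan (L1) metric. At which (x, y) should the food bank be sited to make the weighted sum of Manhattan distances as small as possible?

(3, 4)

Manhattan distance separates: Σwᵢ(|x−xᵢ|+|y−yᵢ|) = Σwᵢ|x−xᵢ| + Σwᵢ|y−yᵢ|, so x and y are optimised independently as 1-D weighted medians.
Total weight W = 365; half = 182.5.
x-coordinate, sorted with cumulative weight:
  x=0 (N4, w=60) cum 60
  x=1 (N5, w=45) cum 105
  x=1 (N2, w=5) cum 110
  x=1 (N1, w=30) cum 140
  x=3 (N7, w=55) cum 195  ← median
  x=4 (N3, w=60) cum 255
  x=5 (N6, w=110) cum 365
⇒ x* = 3
y-coordinate, sorted with cumulative weight:
  y=1 (N1, w=30) cum 30
  y=3 (N6, w=110) cum 140
  y=4 (N5, w=45) cum 185  ← median
  y=7 (N3, w=60) cum 245
  y=9 (N4, w=60) cum 305
  y=11 (N7, w=55) cum 360
  y=11 (N2, w=5) cum 365
⇒ y* = 4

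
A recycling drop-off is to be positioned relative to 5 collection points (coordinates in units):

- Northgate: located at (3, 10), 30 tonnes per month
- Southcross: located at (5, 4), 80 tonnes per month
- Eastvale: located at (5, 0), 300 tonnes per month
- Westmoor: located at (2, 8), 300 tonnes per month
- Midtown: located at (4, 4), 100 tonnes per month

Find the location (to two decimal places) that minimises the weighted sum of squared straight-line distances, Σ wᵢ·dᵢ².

(3.69, 4.22)

The minimiser of Σwᵢ‖p−pᵢ‖² is the weighted centroid p* = (Σwᵢpᵢ)/(Σwᵢ).
Σwᵢ = 810.
Σwᵢxᵢ = 30·3 + 80·5 + 300·5 + 300·2 + 100·4 = 2990.
Σwᵢyᵢ = 30·10 + 80·4 + 300·0 + 300·8 + 100·4 = 3420.
x* = 2990/810 = 3.69, y* = 3420/810 = 4.22.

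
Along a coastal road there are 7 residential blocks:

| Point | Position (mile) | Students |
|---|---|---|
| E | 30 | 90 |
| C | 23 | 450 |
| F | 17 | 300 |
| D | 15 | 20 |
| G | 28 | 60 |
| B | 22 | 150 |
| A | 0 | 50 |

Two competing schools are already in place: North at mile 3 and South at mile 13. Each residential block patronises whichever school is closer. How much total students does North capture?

The indifferent point is the midpoint (3+13)/2 = 8; residential blocks left of it (closer to North at 3) go to North, those right go to South.
  A at 0 (w=50) → North
  D at 15 (w=20) → South
  F at 17 (w=300) → South
  B at 22 (w=150) → South
  C at 23 (w=450) → South
  G at 28 (w=60) → South
  E at 30 (w=90) → South
North captures 50; South captures 1070.

50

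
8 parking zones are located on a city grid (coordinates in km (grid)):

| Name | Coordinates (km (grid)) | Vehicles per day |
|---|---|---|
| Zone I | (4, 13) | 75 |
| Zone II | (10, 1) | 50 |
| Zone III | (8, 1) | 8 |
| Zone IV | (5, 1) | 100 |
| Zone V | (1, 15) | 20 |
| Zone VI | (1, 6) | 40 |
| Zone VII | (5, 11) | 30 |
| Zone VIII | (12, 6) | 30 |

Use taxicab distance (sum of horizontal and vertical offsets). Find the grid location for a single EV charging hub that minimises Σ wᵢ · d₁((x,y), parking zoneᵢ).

Manhattan distance separates: Σwᵢ(|x−xᵢ|+|y−yᵢ|) = Σwᵢ|x−xᵢ| + Σwᵢ|y−yᵢ|, so x and y are optimised independently as 1-D weighted medians.
Total weight W = 353; half = 176.5.
x-coordinate, sorted with cumulative weight:
  x=1 (Zone V, w=20) cum 20
  x=1 (Zone VI, w=40) cum 60
  x=4 (Zone I, w=75) cum 135
  x=5 (Zone IV, w=100) cum 235  ← median
  x=5 (Zone VII, w=30) cum 265
  x=8 (Zone III, w=8) cum 273
  x=10 (Zone II, w=50) cum 323
  x=12 (Zone VIII, w=30) cum 353
⇒ x* = 5
y-coordinate, sorted with cumulative weight:
  y=1 (Zone II, w=50) cum 50
  y=1 (Zone III, w=8) cum 58
  y=1 (Zone IV, w=100) cum 158
  y=6 (Zone VI, w=40) cum 198  ← median
  y=6 (Zone VIII, w=30) cum 228
  y=11 (Zone VII, w=30) cum 258
  y=13 (Zone I, w=75) cum 333
  y=15 (Zone V, w=20) cum 353
⇒ y* = 6

(5, 6)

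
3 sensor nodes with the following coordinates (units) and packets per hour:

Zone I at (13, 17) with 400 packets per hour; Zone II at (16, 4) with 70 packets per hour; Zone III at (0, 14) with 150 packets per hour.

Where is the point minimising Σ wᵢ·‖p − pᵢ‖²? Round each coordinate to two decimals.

The minimiser of Σwᵢ‖p−pᵢ‖² is the weighted centroid p* = (Σwᵢpᵢ)/(Σwᵢ).
Σwᵢ = 620.
Σwᵢxᵢ = 400·13 + 70·16 + 150·0 = 6320.
Σwᵢyᵢ = 400·17 + 70·4 + 150·14 = 9180.
x* = 6320/620 = 10.19, y* = 9180/620 = 14.81.

(10.19, 14.81)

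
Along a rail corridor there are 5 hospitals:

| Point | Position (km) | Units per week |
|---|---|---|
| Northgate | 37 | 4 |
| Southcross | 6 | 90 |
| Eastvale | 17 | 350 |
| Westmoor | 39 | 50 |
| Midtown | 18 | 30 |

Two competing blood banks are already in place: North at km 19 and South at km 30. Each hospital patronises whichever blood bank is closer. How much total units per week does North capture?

The indifferent point is the midpoint (19+30)/2 = 24.5; hospitals left of it (closer to North at 19) go to North, those right go to South.
  Southcross at 6 (w=90) → North
  Eastvale at 17 (w=350) → North
  Midtown at 18 (w=30) → North
  Northgate at 37 (w=4) → South
  Westmoor at 39 (w=50) → South
North captures 470; South captures 54.

470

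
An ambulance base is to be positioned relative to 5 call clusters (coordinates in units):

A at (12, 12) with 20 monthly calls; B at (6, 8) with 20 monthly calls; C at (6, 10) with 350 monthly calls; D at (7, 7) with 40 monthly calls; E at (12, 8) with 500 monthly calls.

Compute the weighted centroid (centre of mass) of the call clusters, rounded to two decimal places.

The minimiser of Σwᵢ‖p−pᵢ‖² is the weighted centroid p* = (Σwᵢpᵢ)/(Σwᵢ).
Σwᵢ = 930.
Σwᵢxᵢ = 20·12 + 20·6 + 350·6 + 40·7 + 500·12 = 8740.
Σwᵢyᵢ = 20·12 + 20·8 + 350·10 + 40·7 + 500·8 = 8180.
x* = 8740/930 = 9.40, y* = 8180/930 = 8.80.

(9.40, 8.80)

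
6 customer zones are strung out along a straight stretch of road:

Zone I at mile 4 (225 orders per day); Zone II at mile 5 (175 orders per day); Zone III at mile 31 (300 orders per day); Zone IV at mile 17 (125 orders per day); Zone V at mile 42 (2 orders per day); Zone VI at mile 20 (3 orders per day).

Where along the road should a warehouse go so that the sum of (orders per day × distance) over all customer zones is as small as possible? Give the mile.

x = 17

For a sum of weighted absolute distances on a line, the optimum is the weighted median (not the mean). Total weight W = 830; half-weight = 415.
Sort by position and accumulate weight:
  mile 4 (Zone I, w=225) → cum 225
  mile 5 (Zone II, w=175) → cum 400
  mile 17 (Zone IV, w=125) → cum 525  ≥ 415 → median here
  mile 20 (Zone VI, w=3) → cum 528
  mile 31 (Zone III, w=300) → cum 828
  mile 42 (Zone V, w=2) → cum 830
Optimal location: mile 17.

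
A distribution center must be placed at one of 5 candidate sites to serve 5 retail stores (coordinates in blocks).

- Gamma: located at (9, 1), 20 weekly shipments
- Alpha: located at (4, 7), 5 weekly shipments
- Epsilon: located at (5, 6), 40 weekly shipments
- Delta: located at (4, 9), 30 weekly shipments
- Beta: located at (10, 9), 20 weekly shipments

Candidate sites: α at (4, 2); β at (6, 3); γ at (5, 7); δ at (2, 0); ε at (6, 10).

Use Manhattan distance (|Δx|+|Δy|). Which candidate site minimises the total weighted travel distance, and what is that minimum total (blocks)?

Total weighted distance at each candidate:
  α (4, 2): total = 815
  β (6, 3): total = 730
  γ (5, 7): total = 475
  δ (2, 0): total = 1235
  ε (6, 10): total = 655
Minimum is at γ with total 475 blocks.

γ, total 475 blocks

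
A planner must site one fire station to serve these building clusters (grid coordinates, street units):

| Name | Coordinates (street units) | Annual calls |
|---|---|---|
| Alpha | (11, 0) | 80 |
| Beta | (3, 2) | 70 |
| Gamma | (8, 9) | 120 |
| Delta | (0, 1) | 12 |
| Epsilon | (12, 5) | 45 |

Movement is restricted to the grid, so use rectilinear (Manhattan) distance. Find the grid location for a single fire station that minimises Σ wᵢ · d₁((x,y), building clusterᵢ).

Manhattan distance separates: Σwᵢ(|x−xᵢ|+|y−yᵢ|) = Σwᵢ|x−xᵢ| + Σwᵢ|y−yᵢ|, so x and y are optimised independently as 1-D weighted medians.
Total weight W = 327; half = 163.5.
x-coordinate, sorted with cumulative weight:
  x=0 (Delta, w=12) cum 12
  x=3 (Beta, w=70) cum 82
  x=8 (Gamma, w=120) cum 202  ← median
  x=11 (Alpha, w=80) cum 282
  x=12 (Epsilon, w=45) cum 327
⇒ x* = 8
y-coordinate, sorted with cumulative weight:
  y=0 (Alpha, w=80) cum 80
  y=1 (Delta, w=12) cum 92
  y=2 (Beta, w=70) cum 162
  y=5 (Epsilon, w=45) cum 207  ← median
  y=9 (Gamma, w=120) cum 327
⇒ y* = 5

(8, 5)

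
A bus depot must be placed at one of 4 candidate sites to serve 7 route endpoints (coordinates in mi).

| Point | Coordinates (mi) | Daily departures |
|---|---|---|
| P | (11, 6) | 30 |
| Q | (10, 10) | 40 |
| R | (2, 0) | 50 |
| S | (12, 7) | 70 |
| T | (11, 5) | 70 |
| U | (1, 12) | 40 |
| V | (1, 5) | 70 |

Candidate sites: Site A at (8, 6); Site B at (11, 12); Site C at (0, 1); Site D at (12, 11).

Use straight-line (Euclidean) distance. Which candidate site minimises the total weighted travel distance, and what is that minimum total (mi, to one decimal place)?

Total weighted distance at each candidate:
  Site A (8, 6): total = 2066.9
  Site B (11, 12): total = 3120.8
  Site C (0, 1): total = 3501.3
  Site D (12, 11): total = 3010.4
Minimum is at Site A with total 2066.9 mi.

Site A, total 2066.9 mi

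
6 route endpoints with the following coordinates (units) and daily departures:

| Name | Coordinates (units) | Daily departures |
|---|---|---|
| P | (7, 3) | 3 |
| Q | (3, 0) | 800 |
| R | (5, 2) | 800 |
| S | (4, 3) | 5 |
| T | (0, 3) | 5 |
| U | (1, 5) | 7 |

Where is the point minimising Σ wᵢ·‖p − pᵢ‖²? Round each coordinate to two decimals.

(3.98, 1.03)

The minimiser of Σwᵢ‖p−pᵢ‖² is the weighted centroid p* = (Σwᵢpᵢ)/(Σwᵢ).
Σwᵢ = 1620.
Σwᵢxᵢ = 3·7 + 800·3 + 800·5 + 5·4 + 5·0 + 7·1 = 6448.
Σwᵢyᵢ = 3·3 + 800·0 + 800·2 + 5·3 + 5·3 + 7·5 = 1674.
x* = 6448/1620 = 3.98, y* = 1674/1620 = 1.03.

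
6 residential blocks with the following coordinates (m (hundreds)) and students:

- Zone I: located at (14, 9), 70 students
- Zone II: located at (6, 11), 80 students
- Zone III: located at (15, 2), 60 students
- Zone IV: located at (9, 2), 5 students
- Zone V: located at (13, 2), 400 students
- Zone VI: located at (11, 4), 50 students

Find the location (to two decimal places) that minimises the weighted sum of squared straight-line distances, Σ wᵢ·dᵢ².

The minimiser of Σwᵢ‖p−pᵢ‖² is the weighted centroid p* = (Σwᵢpᵢ)/(Σwᵢ).
Σwᵢ = 665.
Σwᵢxᵢ = 70·14 + 80·6 + 60·15 + 5·9 + 400·13 + 50·11 = 8155.
Σwᵢyᵢ = 70·9 + 80·11 + 60·2 + 5·2 + 400·2 + 50·4 = 2640.
x* = 8155/665 = 12.26, y* = 2640/665 = 3.97.

(12.26, 3.97)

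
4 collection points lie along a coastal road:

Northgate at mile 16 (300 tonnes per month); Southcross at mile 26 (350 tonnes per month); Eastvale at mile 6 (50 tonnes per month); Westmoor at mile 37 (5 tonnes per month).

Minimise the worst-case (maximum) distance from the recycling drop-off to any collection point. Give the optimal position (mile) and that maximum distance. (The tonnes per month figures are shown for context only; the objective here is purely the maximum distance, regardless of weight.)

location 21.5, max distance 15.5

The 1-center on a line is the midpoint of the two extreme points: leftmost at 6, rightmost at 37.
Optimal location = (6 + 37)/2 = 21.5; maximum distance = (37 − 6)/2 = 15.5.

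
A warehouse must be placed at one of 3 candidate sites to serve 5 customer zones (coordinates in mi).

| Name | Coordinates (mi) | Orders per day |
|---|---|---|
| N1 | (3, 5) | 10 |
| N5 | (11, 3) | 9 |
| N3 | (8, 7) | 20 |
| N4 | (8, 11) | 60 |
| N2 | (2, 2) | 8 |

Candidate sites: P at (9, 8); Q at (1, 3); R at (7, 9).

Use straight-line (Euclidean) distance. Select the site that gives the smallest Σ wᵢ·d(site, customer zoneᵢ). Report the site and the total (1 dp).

Total weighted distance at each candidate:
  P (9, 8): total = 407.3
  Q (1, 3): total = 928.7
  R (7, 9): total = 369.2
Minimum is at R with total 369.2 mi.

R, total 369.2 mi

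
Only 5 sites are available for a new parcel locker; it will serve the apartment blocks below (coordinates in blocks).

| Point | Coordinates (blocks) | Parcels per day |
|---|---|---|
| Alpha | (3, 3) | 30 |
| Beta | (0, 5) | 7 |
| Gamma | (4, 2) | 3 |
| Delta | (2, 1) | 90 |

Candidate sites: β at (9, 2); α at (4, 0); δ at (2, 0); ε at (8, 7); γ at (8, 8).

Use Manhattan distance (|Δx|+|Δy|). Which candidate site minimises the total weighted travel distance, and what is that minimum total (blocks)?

δ, total 271 blocks

Total weighted distance at each candidate:
  β (9, 2): total = 1029
  α (4, 0): total = 459
  δ (2, 0): total = 271
  ε (8, 7): total = 1447
  γ (8, 8): total = 1577
Minimum is at δ with total 271 blocks.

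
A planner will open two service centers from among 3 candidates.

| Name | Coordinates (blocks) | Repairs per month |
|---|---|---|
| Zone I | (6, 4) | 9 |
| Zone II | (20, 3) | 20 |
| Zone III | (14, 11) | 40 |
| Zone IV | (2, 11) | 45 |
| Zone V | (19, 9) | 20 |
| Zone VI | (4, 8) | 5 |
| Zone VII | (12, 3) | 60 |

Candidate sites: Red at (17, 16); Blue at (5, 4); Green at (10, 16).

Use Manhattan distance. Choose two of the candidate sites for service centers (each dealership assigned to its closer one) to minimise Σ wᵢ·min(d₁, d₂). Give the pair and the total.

{Red, Blue}, total 1784

Evaluate every pair (each demand assigned to the nearer of the two):
  {Red, Blue}: total = 1784
  {Blue, Green}: total = 1964
  {Red, Green}: total = 2519
Best pair: {Red, Blue} with total 1784.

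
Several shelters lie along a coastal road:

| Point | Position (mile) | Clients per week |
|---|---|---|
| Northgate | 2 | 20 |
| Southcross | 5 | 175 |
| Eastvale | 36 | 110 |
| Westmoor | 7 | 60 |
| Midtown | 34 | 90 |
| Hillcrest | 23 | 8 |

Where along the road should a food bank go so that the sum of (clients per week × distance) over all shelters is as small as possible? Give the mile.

x = 7

For a sum of weighted absolute distances on a line, the optimum is the weighted median (not the mean). Total weight W = 463; half-weight = 231.5.
Sort by position and accumulate weight:
  mile 2 (Northgate, w=20) → cum 20
  mile 5 (Southcross, w=175) → cum 195
  mile 7 (Westmoor, w=60) → cum 255  ≥ 231.5 → median here
  mile 23 (Hillcrest, w=8) → cum 263
  mile 34 (Midtown, w=90) → cum 353
  mile 36 (Eastvale, w=110) → cum 463
Optimal location: mile 7.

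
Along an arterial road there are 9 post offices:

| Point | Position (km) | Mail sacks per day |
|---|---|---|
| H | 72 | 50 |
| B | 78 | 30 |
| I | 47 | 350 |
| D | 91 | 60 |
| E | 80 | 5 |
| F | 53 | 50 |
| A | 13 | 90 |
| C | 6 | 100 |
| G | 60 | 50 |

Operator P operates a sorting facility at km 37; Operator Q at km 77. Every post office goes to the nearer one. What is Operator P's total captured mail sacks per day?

The indifferent point is the midpoint (37+77)/2 = 57; post offices left of it (closer to Operator P at 37) go to Operator P, those right go to Operator Q.
  C at 6 (w=100) → Operator P
  A at 13 (w=90) → Operator P
  I at 47 (w=350) → Operator P
  F at 53 (w=50) → Operator P
  G at 60 (w=50) → Operator Q
  H at 72 (w=50) → Operator Q
  B at 78 (w=30) → Operator Q
  E at 80 (w=5) → Operator Q
  D at 91 (w=60) → Operator Q
Operator P captures 590; Operator Q captures 195.

590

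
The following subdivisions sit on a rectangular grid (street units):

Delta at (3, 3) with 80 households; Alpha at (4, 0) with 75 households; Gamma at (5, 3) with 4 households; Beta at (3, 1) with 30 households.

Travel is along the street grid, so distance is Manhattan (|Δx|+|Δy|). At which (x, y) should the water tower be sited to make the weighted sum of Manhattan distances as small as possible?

(3, 1)

Manhattan distance separates: Σwᵢ(|x−xᵢ|+|y−yᵢ|) = Σwᵢ|x−xᵢ| + Σwᵢ|y−yᵢ|, so x and y are optimised independently as 1-D weighted medians.
Total weight W = 189; half = 94.5.
x-coordinate, sorted with cumulative weight:
  x=3 (Delta, w=80) cum 80
  x=3 (Beta, w=30) cum 110  ← median
  x=4 (Alpha, w=75) cum 185
  x=5 (Gamma, w=4) cum 189
⇒ x* = 3
y-coordinate, sorted with cumulative weight:
  y=0 (Alpha, w=75) cum 75
  y=1 (Beta, w=30) cum 105  ← median
  y=3 (Delta, w=80) cum 185
  y=3 (Gamma, w=4) cum 189
⇒ y* = 1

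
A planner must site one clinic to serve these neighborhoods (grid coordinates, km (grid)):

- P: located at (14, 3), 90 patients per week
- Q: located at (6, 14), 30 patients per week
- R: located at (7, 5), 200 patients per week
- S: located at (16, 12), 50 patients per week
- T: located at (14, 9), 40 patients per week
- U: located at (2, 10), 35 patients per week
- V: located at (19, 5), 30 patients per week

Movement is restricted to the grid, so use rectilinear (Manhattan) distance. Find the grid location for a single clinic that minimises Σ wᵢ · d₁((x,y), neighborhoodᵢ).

(7, 5)

Manhattan distance separates: Σwᵢ(|x−xᵢ|+|y−yᵢ|) = Σwᵢ|x−xᵢ| + Σwᵢ|y−yᵢ|, so x and y are optimised independently as 1-D weighted medians.
Total weight W = 475; half = 237.5.
x-coordinate, sorted with cumulative weight:
  x=2 (U, w=35) cum 35
  x=6 (Q, w=30) cum 65
  x=7 (R, w=200) cum 265  ← median
  x=14 (P, w=90) cum 355
  x=14 (T, w=40) cum 395
  x=16 (S, w=50) cum 445
  x=19 (V, w=30) cum 475
⇒ x* = 7
y-coordinate, sorted with cumulative weight:
  y=3 (P, w=90) cum 90
  y=5 (R, w=200) cum 290  ← median
  y=5 (V, w=30) cum 320
  y=9 (T, w=40) cum 360
  y=10 (U, w=35) cum 395
  y=12 (S, w=50) cum 445
  y=14 (Q, w=30) cum 475
⇒ y* = 5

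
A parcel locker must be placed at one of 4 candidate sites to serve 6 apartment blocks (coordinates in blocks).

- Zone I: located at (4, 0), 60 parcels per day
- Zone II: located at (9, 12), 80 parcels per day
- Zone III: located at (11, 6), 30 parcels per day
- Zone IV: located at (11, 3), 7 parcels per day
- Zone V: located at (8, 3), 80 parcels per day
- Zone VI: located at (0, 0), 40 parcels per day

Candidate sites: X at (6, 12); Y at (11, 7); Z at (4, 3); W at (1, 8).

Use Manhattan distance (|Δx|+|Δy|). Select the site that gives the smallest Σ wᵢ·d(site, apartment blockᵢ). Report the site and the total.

Total weighted distance at each candidate:
  X (6, 12): total = 3108
  Y (11, 7): total = 2738
  Z (4, 3): total = 2249
  W (1, 8): total = 3405
Minimum is at Z with total 2249 blocks.

Z, total 2249 blocks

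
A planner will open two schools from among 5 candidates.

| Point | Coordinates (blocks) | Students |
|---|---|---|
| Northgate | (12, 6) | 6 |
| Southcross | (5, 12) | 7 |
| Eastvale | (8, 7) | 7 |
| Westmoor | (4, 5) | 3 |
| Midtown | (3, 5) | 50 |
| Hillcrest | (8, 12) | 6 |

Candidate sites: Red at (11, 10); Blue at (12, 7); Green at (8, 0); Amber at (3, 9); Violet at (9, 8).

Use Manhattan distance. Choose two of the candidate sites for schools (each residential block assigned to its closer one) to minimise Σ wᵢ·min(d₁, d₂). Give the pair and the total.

Evaluate every pair (each demand assigned to the nearer of the two):
  {Amber, Violet}: total = 324
  {Blue, Amber}: total = 332
  {Red, Amber}: total = 352
  {Green, Amber}: total = 407
  {Blue, Violet}: total = 580
  {Red, Violet}: total = 604
  {Green, Violet}: total = 604
  {Red, Green}: total = 685
  {Blue, Green}: total = 699
  {Red, Blue}: total = 700
Best pair: {Amber, Violet} with total 324.

{Amber, Violet}, total 324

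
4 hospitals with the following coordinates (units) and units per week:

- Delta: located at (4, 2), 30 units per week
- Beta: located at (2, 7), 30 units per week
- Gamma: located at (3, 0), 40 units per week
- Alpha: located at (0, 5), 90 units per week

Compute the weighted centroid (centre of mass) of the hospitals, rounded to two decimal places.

The minimiser of Σwᵢ‖p−pᵢ‖² is the weighted centroid p* = (Σwᵢpᵢ)/(Σwᵢ).
Σwᵢ = 190.
Σwᵢxᵢ = 30·4 + 30·2 + 40·3 + 90·0 = 300.
Σwᵢyᵢ = 30·2 + 30·7 + 40·0 + 90·5 = 720.
x* = 300/190 = 1.58, y* = 720/190 = 3.79.

(1.58, 3.79)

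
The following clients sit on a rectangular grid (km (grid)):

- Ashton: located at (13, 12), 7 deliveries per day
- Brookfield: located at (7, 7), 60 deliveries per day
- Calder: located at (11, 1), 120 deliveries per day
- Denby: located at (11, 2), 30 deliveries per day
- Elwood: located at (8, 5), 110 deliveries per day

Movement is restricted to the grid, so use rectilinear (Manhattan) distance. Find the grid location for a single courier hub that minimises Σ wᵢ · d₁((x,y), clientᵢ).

(8, 5)

Manhattan distance separates: Σwᵢ(|x−xᵢ|+|y−yᵢ|) = Σwᵢ|x−xᵢ| + Σwᵢ|y−yᵢ|, so x and y are optimised independently as 1-D weighted medians.
Total weight W = 327; half = 163.5.
x-coordinate, sorted with cumulative weight:
  x=7 (Brookfield, w=60) cum 60
  x=8 (Elwood, w=110) cum 170  ← median
  x=11 (Calder, w=120) cum 290
  x=11 (Denby, w=30) cum 320
  x=13 (Ashton, w=7) cum 327
⇒ x* = 8
y-coordinate, sorted with cumulative weight:
  y=1 (Calder, w=120) cum 120
  y=2 (Denby, w=30) cum 150
  y=5 (Elwood, w=110) cum 260  ← median
  y=7 (Brookfield, w=60) cum 320
  y=12 (Ashton, w=7) cum 327
⇒ y* = 5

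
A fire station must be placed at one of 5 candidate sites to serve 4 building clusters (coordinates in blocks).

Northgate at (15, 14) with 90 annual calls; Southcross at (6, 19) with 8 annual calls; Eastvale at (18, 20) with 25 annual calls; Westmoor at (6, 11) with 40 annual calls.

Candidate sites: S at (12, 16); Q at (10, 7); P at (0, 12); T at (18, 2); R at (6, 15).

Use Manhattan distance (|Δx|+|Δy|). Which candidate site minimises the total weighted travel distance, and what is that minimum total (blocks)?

Total weighted distance at each candidate:
  S (12, 16): total = 1212
  Q (10, 7): total = 2053
  P (0, 12): total = 2564
  T (18, 2): total = 2872
  R (6, 15): total = 1517
Minimum is at S with total 1212 blocks.

S, total 1212 blocks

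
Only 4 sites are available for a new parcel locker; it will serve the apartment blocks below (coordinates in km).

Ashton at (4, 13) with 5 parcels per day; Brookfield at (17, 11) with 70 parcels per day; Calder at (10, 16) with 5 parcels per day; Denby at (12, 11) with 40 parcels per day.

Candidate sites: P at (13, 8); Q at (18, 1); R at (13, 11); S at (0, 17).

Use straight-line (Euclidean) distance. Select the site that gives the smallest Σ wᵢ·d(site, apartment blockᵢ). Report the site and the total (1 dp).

Total weighted distance at each candidate:
  P (13, 8): total = 570.7
  Q (18, 1): total = 1347.2
  R (13, 11): total = 395.3
  S (0, 17): total = 1877.1
Minimum is at R with total 395.3 km.

R, total 395.3 km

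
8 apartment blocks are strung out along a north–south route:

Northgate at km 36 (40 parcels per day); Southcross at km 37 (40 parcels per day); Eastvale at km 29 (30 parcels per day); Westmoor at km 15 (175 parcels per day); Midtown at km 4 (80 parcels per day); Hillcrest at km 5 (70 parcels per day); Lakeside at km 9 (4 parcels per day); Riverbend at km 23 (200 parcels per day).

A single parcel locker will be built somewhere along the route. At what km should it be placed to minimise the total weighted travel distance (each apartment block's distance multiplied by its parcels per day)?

x = 15

For a sum of weighted absolute distances on a line, the optimum is the weighted median (not the mean). Total weight W = 639; half-weight = 319.5.
Sort by position and accumulate weight:
  km 4 (Midtown, w=80) → cum 80
  km 5 (Hillcrest, w=70) → cum 150
  km 9 (Lakeside, w=4) → cum 154
  km 15 (Westmoor, w=175) → cum 329  ≥ 319.5 → median here
  km 23 (Riverbend, w=200) → cum 529
  km 29 (Eastvale, w=30) → cum 559
  km 36 (Northgate, w=40) → cum 599
  km 37 (Southcross, w=40) → cum 639
Optimal location: km 15.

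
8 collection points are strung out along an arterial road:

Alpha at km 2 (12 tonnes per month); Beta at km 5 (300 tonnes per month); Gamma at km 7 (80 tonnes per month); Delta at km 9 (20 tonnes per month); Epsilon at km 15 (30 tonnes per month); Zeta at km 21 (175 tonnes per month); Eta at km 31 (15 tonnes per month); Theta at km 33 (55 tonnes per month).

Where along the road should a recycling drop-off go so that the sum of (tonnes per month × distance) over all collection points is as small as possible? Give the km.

For a sum of weighted absolute distances on a line, the optimum is the weighted median (not the mean). Total weight W = 687; half-weight = 343.5.
Sort by position and accumulate weight:
  km 2 (Alpha, w=12) → cum 12
  km 5 (Beta, w=300) → cum 312
  km 7 (Gamma, w=80) → cum 392  ≥ 343.5 → median here
  km 9 (Delta, w=20) → cum 412
  km 15 (Epsilon, w=30) → cum 442
  km 21 (Zeta, w=175) → cum 617
  km 31 (Eta, w=15) → cum 632
  km 33 (Theta, w=55) → cum 687
Optimal location: km 7.

x = 7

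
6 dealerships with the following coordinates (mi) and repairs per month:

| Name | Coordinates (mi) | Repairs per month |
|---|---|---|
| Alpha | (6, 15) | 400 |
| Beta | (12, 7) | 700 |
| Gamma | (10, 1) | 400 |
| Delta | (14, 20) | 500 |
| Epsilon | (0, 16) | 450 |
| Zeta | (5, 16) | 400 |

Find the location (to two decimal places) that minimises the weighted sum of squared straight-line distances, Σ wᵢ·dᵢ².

(8.35, 12.25)

The minimiser of Σwᵢ‖p−pᵢ‖² is the weighted centroid p* = (Σwᵢpᵢ)/(Σwᵢ).
Σwᵢ = 2850.
Σwᵢxᵢ = 400·6 + 700·12 + 400·10 + 500·14 + 450·0 + 400·5 = 23800.
Σwᵢyᵢ = 400·15 + 700·7 + 400·1 + 500·20 + 450·16 + 400·16 = 34900.
x* = 23800/2850 = 8.35, y* = 34900/2850 = 12.25.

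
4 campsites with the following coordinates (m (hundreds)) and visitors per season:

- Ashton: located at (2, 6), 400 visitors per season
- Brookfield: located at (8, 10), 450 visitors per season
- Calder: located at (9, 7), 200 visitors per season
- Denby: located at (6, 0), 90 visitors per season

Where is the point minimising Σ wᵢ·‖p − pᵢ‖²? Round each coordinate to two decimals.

The minimiser of Σwᵢ‖p−pᵢ‖² is the weighted centroid p* = (Σwᵢpᵢ)/(Σwᵢ).
Σwᵢ = 1140.
Σwᵢxᵢ = 400·2 + 450·8 + 200·9 + 90·6 = 6740.
Σwᵢyᵢ = 400·6 + 450·10 + 200·7 + 90·0 = 8300.
x* = 6740/1140 = 5.91, y* = 8300/1140 = 7.28.

(5.91, 7.28)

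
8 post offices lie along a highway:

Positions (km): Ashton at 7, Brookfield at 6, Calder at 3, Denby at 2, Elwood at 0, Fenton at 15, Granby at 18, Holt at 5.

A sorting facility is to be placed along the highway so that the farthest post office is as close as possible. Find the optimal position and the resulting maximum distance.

The 1-center on a line is the midpoint of the two extreme points: leftmost at 0, rightmost at 18.
Optimal location = (0 + 18)/2 = 9; maximum distance = (18 − 0)/2 = 9.

location 9, max distance 9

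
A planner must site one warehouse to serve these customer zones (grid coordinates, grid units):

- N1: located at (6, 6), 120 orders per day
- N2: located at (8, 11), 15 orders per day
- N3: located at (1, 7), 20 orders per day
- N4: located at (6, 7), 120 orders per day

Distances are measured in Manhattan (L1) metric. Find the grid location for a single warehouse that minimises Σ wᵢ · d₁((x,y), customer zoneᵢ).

(6, 7)

Manhattan distance separates: Σwᵢ(|x−xᵢ|+|y−yᵢ|) = Σwᵢ|x−xᵢ| + Σwᵢ|y−yᵢ|, so x and y are optimised independently as 1-D weighted medians.
Total weight W = 275; half = 137.5.
x-coordinate, sorted with cumulative weight:
  x=1 (N3, w=20) cum 20
  x=6 (N1, w=120) cum 140  ← median
  x=6 (N4, w=120) cum 260
  x=8 (N2, w=15) cum 275
⇒ x* = 6
y-coordinate, sorted with cumulative weight:
  y=6 (N1, w=120) cum 120
  y=7 (N3, w=20) cum 140  ← median
  y=7 (N4, w=120) cum 260
  y=11 (N2, w=15) cum 275
⇒ y* = 7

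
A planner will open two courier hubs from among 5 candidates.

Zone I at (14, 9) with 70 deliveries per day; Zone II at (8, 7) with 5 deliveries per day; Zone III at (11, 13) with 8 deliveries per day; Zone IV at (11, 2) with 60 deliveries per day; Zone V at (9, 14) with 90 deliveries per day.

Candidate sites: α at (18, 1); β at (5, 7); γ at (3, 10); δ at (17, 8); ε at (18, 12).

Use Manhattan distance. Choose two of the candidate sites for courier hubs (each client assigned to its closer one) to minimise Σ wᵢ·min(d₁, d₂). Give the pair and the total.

Evaluate every pair (each demand assigned to the nearer of the two):
  {γ, δ}: total = 2028
  {β, δ}: total = 2033
  {α, ε}: total = 2099
  {δ, ε}: total = 2104
  {α, δ}: total = 2158
  {β, ε}: total = 2219
  {α, γ}: total = 2348
  {α, β}: total = 2351
  {β, γ}: total = 2433
  {γ, ε}: total = 2454
Best pair: {γ, δ} with total 2028.

{γ, δ}, total 2028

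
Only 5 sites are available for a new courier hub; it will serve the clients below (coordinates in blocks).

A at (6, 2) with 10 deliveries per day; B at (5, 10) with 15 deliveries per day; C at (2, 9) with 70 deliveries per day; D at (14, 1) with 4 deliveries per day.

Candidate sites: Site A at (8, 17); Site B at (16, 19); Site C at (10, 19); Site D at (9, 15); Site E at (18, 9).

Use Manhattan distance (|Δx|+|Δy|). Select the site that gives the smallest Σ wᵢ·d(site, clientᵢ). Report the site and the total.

Total weighted distance at each candidate:
  Site A (8, 17): total = 1388
  Site B (16, 19): total = 2330
  Site C (10, 19): total = 1768
  Site D (9, 15): total = 1281
  Site E (18, 9): total = 1568
Minimum is at Site D with total 1281 blocks.

Site D, total 1281 blocks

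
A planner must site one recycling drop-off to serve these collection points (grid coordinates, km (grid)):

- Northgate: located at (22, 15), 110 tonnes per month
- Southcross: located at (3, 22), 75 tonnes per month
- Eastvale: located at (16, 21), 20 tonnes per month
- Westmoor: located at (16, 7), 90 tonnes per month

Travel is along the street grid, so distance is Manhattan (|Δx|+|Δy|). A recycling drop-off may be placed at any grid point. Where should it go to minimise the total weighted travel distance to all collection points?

Manhattan distance separates: Σwᵢ(|x−xᵢ|+|y−yᵢ|) = Σwᵢ|x−xᵢ| + Σwᵢ|y−yᵢ|, so x and y are optimised independently as 1-D weighted medians.
Total weight W = 295; half = 147.5.
x-coordinate, sorted with cumulative weight:
  x=3 (Southcross, w=75) cum 75
  x=16 (Eastvale, w=20) cum 95
  x=16 (Westmoor, w=90) cum 185  ← median
  x=22 (Northgate, w=110) cum 295
⇒ x* = 16
y-coordinate, sorted with cumulative weight:
  y=7 (Westmoor, w=90) cum 90
  y=15 (Northgate, w=110) cum 200  ← median
  y=21 (Eastvale, w=20) cum 220
  y=22 (Southcross, w=75) cum 295
⇒ y* = 15

(16, 15)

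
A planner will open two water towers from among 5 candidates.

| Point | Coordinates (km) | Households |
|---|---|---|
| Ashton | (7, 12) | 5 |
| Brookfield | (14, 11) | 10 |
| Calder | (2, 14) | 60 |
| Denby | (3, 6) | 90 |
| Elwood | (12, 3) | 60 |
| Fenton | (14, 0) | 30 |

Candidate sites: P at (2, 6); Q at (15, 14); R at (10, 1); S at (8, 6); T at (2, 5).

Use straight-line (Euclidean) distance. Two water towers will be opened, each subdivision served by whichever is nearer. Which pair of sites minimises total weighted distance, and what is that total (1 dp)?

{P, R}, total 1010.2

Evaluate every pair (each demand assigned to the nearer of the two):
  {P, R}: total = 1010.2
  {R, T}: total = 1111.4
  {P, S}: total = 1233.1
  {S, T}: total = 1330.4
  {R, S}: total = 1451.9
  {Q, S}: total = 1666.6
  {P, Q}: total = 1669.6
  {P, T}: total = 1740.9
  {Q, T}: total = 1742.0
  {Q, R}: total = 1920.5
Best pair: {P, R} with total 1010.2.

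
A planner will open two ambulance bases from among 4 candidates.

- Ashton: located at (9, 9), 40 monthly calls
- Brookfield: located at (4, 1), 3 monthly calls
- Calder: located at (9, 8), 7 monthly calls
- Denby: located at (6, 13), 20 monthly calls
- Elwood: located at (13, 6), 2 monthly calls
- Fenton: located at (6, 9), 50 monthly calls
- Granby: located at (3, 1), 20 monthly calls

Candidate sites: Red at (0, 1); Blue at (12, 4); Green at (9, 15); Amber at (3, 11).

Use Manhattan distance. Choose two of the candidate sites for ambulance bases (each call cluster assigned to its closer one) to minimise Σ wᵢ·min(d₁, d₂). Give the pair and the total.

{Red, Amber}, total 835

Evaluate every pair (each demand assigned to the nearer of the two):
  {Red, Amber}: total = 835
  {Green, Amber}: total = 898
  {Red, Green}: total = 937
  {Blue, Amber}: total = 958
  {Blue, Green}: total = 1118
  {Red, Blue}: total = 1297
Best pair: {Red, Amber} with total 835.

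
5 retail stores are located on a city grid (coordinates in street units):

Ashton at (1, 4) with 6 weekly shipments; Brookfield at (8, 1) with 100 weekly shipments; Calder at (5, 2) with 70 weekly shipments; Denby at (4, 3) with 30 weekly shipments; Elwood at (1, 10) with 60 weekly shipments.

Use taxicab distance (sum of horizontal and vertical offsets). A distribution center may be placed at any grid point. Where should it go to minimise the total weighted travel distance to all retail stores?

Manhattan distance separates: Σwᵢ(|x−xᵢ|+|y−yᵢ|) = Σwᵢ|x−xᵢ| + Σwᵢ|y−yᵢ|, so x and y are optimised independently as 1-D weighted medians.
Total weight W = 266; half = 133.
x-coordinate, sorted with cumulative weight:
  x=1 (Ashton, w=6) cum 6
  x=1 (Elwood, w=60) cum 66
  x=4 (Denby, w=30) cum 96
  x=5 (Calder, w=70) cum 166  ← median
  x=8 (Brookfield, w=100) cum 266
⇒ x* = 5
y-coordinate, sorted with cumulative weight:
  y=1 (Brookfield, w=100) cum 100
  y=2 (Calder, w=70) cum 170  ← median
  y=3 (Denby, w=30) cum 200
  y=4 (Ashton, w=6) cum 206
  y=10 (Elwood, w=60) cum 266
⇒ y* = 2

(5, 2)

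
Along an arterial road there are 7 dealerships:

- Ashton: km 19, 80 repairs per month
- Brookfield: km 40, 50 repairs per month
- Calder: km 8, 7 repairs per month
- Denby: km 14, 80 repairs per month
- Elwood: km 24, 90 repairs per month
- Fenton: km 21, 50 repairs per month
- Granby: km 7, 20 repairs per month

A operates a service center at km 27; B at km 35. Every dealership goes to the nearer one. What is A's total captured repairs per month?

327

The indifferent point is the midpoint (27+35)/2 = 31; dealerships left of it (closer to A at 27) go to A, those right go to B.
  Granby at 7 (w=20) → A
  Calder at 8 (w=7) → A
  Denby at 14 (w=80) → A
  Ashton at 19 (w=80) → A
  Fenton at 21 (w=50) → A
  Elwood at 24 (w=90) → A
  Brookfield at 40 (w=50) → B
A captures 327; B captures 50.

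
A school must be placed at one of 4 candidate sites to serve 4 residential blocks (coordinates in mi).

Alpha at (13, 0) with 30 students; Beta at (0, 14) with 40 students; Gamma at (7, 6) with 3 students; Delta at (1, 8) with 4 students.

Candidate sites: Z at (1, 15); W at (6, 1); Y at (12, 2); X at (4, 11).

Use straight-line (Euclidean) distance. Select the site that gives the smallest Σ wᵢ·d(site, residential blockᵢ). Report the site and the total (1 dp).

X, total 660.8 mi

Total weighted distance at each candidate:
  Z (1, 15): total = 693.3
  W (6, 1): total = 834.6
  Y (12, 2): total = 815.2
  X (4, 11): total = 660.8
Minimum is at X with total 660.8 mi.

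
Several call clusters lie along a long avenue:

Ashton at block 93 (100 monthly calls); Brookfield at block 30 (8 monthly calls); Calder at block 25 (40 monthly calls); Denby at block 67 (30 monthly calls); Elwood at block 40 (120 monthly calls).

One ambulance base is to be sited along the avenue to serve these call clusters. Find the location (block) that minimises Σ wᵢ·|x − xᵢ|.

For a sum of weighted absolute distances on a line, the optimum is the weighted median (not the mean). Total weight W = 298; half-weight = 149.
Sort by position and accumulate weight:
  block 25 (Calder, w=40) → cum 40
  block 30 (Brookfield, w=8) → cum 48
  block 40 (Elwood, w=120) → cum 168  ≥ 149 → median here
  block 67 (Denby, w=30) → cum 198
  block 93 (Ashton, w=100) → cum 298
Optimal location: block 40.

x = 40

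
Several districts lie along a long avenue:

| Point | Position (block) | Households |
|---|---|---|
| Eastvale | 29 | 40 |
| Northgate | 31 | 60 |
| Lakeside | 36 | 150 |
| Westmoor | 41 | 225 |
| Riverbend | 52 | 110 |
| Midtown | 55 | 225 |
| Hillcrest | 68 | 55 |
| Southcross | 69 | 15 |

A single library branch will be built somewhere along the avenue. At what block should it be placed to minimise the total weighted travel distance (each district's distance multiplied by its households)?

For a sum of weighted absolute distances on a line, the optimum is the weighted median (not the mean). Total weight W = 880; half-weight = 440.
Sort by position and accumulate weight:
  block 29 (Eastvale, w=40) → cum 40
  block 31 (Northgate, w=60) → cum 100
  block 36 (Lakeside, w=150) → cum 250
  block 41 (Westmoor, w=225) → cum 475  ≥ 440 → median here
  block 52 (Riverbend, w=110) → cum 585
  block 55 (Midtown, w=225) → cum 810
  block 68 (Hillcrest, w=55) → cum 865
  block 69 (Southcross, w=15) → cum 880
Optimal location: block 41.

x = 41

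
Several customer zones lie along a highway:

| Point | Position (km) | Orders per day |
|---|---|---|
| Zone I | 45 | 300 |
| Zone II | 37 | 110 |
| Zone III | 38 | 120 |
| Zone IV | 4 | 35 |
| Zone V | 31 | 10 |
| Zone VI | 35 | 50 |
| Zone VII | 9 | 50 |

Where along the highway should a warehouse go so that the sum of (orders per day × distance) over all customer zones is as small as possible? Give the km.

x = 38

For a sum of weighted absolute distances on a line, the optimum is the weighted median (not the mean). Total weight W = 675; half-weight = 337.5.
Sort by position and accumulate weight:
  km 4 (Zone IV, w=35) → cum 35
  km 9 (Zone VII, w=50) → cum 85
  km 31 (Zone V, w=10) → cum 95
  km 35 (Zone VI, w=50) → cum 145
  km 37 (Zone II, w=110) → cum 255
  km 38 (Zone III, w=120) → cum 375  ≥ 337.5 → median here
  km 45 (Zone I, w=300) → cum 675
Optimal location: km 38.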